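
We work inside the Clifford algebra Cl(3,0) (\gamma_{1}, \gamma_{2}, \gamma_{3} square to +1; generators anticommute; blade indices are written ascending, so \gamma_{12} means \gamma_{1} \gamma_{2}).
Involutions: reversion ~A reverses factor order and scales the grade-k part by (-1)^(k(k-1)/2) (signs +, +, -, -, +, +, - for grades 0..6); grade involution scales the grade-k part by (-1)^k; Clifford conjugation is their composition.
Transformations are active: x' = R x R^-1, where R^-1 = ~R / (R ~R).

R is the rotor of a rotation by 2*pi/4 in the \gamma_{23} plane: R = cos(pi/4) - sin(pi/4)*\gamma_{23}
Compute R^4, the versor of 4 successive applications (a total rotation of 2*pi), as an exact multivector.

Because a rotor carries half the rotation angle, composing 4 copies of this \gamma_{23}-plane rotor multiplies the phase: 4*(pi/4) = \pi, hence R^4 = cos(\pi) - sin(\pi)*\gamma_{23}.
cos(\pi) = -1 and sin(\pi) = 0, so R^4 = -1. The total rotation 2*pi is 1 full turn, so every vector returns to itself, yet the rotor is -1, on the OTHER sheet of the double cover (an odd number of 2*pi turns).
Answer: -1


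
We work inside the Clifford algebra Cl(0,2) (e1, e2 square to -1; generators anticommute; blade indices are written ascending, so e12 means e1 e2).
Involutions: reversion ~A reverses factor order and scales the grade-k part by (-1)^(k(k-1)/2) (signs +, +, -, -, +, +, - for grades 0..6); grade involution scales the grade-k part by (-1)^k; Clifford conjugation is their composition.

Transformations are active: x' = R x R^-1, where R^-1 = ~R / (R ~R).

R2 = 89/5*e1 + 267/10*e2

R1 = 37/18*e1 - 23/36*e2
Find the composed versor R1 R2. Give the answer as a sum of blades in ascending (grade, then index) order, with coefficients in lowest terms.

Distribute over the terms of R1 (each basis-blade product reordered to ascending indices, repeated generators contracted through their squares):
(37/18*e1) R2 = -3293/90 + 3293/60*e12
(-23/36*e2) R2 = 2047/120 + 2047/180*e12
Summing the partial products and collecting blades:
Answer: -7031/360 + 5963/90*e12


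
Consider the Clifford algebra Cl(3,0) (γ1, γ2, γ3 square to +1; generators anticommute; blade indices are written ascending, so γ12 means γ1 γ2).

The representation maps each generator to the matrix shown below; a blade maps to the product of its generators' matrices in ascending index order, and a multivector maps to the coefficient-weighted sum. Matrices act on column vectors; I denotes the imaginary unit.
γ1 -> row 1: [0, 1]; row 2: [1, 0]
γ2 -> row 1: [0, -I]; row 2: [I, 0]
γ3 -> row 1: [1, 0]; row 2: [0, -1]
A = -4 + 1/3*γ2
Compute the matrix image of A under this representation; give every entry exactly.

M = (-4)*1 + (1/3)*rho(γ2), summed entrywise (1 is the identity matrix):
Answer: row 1: [-4, -I/3]; row 2: [I/3, -4]


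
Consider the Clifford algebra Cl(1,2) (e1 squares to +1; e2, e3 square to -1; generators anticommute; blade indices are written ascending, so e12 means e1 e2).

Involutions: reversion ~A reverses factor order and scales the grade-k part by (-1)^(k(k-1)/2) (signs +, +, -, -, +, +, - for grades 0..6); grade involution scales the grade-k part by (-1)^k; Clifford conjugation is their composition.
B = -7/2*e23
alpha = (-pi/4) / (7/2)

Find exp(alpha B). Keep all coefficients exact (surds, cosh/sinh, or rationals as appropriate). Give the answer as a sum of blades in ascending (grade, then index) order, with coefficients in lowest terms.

B^2 = (-7/2)^2*(e23)^2 = 49/4*(-1) = -49/4 (a basis 2-blade squares to minus the product of its generators' squares).
B^2 = -49/4 — B^2 < 0, so the exponential closes trigonometrically: l = 7/2, alpha*l = -pi/4, so exp(alpha B) = cos(-pi/4) + (sin(-pi/4)/(7/2))*B = sqrt(2)/2 + (-sqrt(2)/7)*B.
Answer: sqrt(2)/2 + sqrt(2)/2*e23


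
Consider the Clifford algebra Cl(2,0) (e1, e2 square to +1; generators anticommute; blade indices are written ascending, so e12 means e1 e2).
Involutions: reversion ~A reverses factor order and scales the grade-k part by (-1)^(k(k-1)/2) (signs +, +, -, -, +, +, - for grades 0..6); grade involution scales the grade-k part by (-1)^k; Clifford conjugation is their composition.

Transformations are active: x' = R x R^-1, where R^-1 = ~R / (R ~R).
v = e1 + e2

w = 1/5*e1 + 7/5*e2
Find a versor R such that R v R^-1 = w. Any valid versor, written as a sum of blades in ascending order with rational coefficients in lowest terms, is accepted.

Here q(v) = q(w) = 2; the classical choice R = v + w = 6/5*e1 + 12/5*e2 then realises v -> w under the sandwich.
Answer: 6/5*e1 + 12/5*e2


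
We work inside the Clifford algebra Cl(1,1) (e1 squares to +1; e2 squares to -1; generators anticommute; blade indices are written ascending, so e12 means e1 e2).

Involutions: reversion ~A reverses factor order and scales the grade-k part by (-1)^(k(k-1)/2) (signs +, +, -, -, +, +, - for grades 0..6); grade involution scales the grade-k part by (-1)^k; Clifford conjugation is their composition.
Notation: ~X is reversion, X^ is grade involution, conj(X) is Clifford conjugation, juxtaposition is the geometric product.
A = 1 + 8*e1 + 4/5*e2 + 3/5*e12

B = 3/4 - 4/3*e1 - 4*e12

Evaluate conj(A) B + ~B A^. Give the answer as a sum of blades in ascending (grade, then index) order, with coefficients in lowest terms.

first term: 829/60 - 62/15*e1 + 153/5*e2 - 331/60*e12
second term: 829/60 - 62/15*e1 + 153/5*e2 + 331/60*e12
Answer: 829/30 - 124/15*e1 + 306/5*e2


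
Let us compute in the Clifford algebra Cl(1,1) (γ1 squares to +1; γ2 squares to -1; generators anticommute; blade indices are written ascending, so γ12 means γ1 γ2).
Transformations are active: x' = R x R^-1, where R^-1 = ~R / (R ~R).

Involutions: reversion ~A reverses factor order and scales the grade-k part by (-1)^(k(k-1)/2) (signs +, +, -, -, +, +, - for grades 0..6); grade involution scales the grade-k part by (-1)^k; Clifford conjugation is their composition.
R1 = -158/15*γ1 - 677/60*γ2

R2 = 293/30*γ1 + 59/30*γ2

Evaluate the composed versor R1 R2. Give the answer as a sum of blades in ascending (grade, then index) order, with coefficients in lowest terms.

Distribute over the terms of R1 (each basis-blade product reordered to ascending indices, repeated generators contracted through their squares):
(-158/15*γ1) R2 = -23147/225 - 4661/225*γ12
(-677/60*γ2) R2 = 39943/1800 + 198361/1800*γ12
Summing the partial products and collecting blades:
Answer: -16137/200 + 17897/200*γ12


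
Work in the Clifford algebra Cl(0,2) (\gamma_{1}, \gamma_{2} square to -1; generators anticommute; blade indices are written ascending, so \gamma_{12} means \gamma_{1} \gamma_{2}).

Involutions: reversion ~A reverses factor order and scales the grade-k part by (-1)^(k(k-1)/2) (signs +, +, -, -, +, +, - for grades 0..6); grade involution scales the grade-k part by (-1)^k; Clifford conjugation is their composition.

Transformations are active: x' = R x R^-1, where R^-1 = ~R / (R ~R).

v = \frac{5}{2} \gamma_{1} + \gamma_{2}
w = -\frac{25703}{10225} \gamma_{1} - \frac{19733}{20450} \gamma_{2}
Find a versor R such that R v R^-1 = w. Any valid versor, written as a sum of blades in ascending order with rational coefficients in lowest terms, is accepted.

Why this works: both vectors square to -\frac{29}{4}, so q(v) = q(w) and R = v + w = -\frac{281}{20450} \gamma_{1} + \frac{717}{20450} \gamma_{2} carries v to w — its own direction survives, the complement (v - w)/2 flips.
Answer: -\frac{281}{20450} \gamma_{1} + \frac{717}{20450} \gamma_{2}


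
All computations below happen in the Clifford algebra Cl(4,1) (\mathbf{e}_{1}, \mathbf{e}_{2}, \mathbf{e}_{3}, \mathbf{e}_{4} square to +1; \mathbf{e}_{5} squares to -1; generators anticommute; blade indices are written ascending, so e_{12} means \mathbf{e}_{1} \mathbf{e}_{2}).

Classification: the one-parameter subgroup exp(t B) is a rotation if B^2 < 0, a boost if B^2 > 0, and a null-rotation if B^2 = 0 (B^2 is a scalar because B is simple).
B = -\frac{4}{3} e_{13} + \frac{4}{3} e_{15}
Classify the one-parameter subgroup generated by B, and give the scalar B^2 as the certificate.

B^2 term by term: the squares give (-\frac{4}{3})^2*(e_{13})^2 + (\frac{4}{3})^2*(e_{15})^2 = \frac{16}{9}*(-1) + \frac{16}{9}*(+1) = 0 (each basis 2-blade squares to minus the product of its generators' squares); cross terms between blades sharing an index anticommute and cancel. So B^2 = 0.
Answer: null-rotation, certificate B^2 = 0. Note: conjugating B changes its blade decomposition but never the scalar B^2 = 0, whose sign settles the classification.


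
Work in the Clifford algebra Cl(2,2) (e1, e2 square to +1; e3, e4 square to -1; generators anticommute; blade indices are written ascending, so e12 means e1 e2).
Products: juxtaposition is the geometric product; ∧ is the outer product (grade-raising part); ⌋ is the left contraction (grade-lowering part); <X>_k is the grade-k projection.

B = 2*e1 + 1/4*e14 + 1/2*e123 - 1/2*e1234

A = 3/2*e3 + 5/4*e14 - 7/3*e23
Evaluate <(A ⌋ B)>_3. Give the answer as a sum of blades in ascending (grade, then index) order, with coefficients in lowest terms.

step 1: 5/16 - 7/6*e1 - 3/4*e12 + 7/6*e14 - 5/8*e23 + 3/4*e124
step 2: 3/4*e124
Answer: 3/4*e124


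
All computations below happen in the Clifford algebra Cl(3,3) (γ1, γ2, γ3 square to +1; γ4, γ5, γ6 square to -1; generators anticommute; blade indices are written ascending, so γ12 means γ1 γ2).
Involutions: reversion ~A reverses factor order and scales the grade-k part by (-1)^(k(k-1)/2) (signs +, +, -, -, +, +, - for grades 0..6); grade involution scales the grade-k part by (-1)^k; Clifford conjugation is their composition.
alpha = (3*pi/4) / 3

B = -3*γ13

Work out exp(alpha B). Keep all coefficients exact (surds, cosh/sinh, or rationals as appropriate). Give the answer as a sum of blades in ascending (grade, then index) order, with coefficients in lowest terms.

B^2 = (-3)^2*(γ13)^2 = 9*(-1) = -9 (a basis 2-blade squares to minus the product of its generators' squares).
B^2 = -9 — a negative square means the series sums to a rotation: l = 3, alpha*l = 3*pi/4, so exp(alpha B) = cos(3*pi/4) + (sin(3*pi/4)/3)*B = -sqrt(2)/2 + (sqrt(2)/6)*B.
Answer: -sqrt(2)/2 - sqrt(2)/2*γ13


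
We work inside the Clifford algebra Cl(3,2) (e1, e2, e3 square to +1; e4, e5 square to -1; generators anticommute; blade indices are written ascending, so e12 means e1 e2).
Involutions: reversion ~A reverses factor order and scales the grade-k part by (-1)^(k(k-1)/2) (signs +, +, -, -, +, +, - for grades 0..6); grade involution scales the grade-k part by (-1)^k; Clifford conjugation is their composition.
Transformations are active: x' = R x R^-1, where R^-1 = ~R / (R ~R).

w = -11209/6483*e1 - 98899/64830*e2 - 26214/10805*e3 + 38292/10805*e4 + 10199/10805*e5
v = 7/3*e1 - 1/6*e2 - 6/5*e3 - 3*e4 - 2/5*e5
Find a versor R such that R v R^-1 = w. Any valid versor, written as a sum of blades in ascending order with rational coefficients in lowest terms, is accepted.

A norm check does it: q(v) = q(w) = -2023/900, hence R = v + w = 1306/2161*e1 - 18284/10805*e2 - 7836/2161*e3 + 5877/10805*e4 + 5877/10805*e5 realises the map — parallel part kept, (v - w)/2 negated, v carried to w.
Answer: 1306/2161*e1 - 18284/10805*e2 - 7836/2161*e3 + 5877/10805*e4 + 5877/10805*e5


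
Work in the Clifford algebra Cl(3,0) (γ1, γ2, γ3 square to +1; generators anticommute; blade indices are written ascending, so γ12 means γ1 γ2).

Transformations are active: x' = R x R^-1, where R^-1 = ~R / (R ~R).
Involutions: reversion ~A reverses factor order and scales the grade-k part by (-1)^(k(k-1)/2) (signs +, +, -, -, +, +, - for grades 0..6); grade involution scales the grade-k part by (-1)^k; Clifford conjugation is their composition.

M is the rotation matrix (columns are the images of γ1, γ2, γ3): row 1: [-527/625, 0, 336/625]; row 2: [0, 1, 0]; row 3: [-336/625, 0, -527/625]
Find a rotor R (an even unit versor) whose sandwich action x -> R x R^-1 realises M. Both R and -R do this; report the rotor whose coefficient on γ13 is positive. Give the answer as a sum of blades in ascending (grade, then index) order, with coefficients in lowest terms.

Method: write R = a + b12*γ12 + b13*γ13 + b23*γ23 with a^2 + b12^2 + b13^2 + b23^2 = 1 (so R^-1 = ~R). Expanding the columns R e_j ~R gives tr M = 4a^2 - 1 and, from the antisymmetric part, M21 - M12 = -4a*b12, M13 - M31 = 4a*b13, M32 - M23 = -4a*b23.
Here tr M = -429/625, so a^2 = (1 + tr M)/4 = 49/625 and a = ±7/25. Taking a = 7/25: M21 - M12 = 0, M13 - M31 = 672/625, M32 - M23 = 0, giving b12 = 0, b13 = 24/25, b23 = 0, i.e. R = 7/25 + 24/25*γ13.
Its γ13 coefficient is already positive.
Answer: 7/25 + 24/25*γ13. Note: both R and -R realise this M (trace -429/625); the covering map identifies them, and the γ13-coefficient sign is the tie-breaker.


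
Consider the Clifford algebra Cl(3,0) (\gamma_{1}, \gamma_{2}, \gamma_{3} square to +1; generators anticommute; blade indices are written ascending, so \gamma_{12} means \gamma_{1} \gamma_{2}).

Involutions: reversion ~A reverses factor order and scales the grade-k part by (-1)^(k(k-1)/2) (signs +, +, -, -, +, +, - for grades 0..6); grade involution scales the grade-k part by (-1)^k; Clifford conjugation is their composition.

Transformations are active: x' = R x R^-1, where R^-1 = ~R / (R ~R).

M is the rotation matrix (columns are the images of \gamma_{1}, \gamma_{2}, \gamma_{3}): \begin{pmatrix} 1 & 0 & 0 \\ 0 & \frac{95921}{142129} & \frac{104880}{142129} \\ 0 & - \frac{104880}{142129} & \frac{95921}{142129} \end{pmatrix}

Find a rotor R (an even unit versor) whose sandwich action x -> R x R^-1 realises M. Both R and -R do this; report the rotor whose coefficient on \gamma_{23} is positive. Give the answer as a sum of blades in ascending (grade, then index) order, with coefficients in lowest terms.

Method: write R = a + b12*\gamma_{12} + b13*\gamma_{13} + b23*\gamma_{23} with a^2 + b12^2 + b13^2 + b23^2 = 1 (so R^-1 = ~R). Expanding the columns R e_j ~R gives tr M = 4a^2 - 1 and, from the antisymmetric part, M21 - M12 = -4a*b12, M13 - M31 = 4a*b13, M32 - M23 = -4a*b23.
Here tr M = \frac{333971}{142129}, so a^2 = (1 + tr M)/4 = \frac{119025}{142129} and a = ±\frac{345}{377}. Taking a = \frac{345}{377}: M21 - M12 = 0, M13 - M31 = 0, M32 - M23 = -\frac{209760}{142129}, giving b12 = 0, b13 = 0, b23 = \frac{152}{377}, i.e. R = \frac{345}{377} + \frac{152}{377} \gamma_{23}.
Its \gamma_{23} coefficient is already positive.
Answer: \frac{345}{377} + \frac{152}{377} \gamma_{23}. Key observation: the double cover Spin(3) -> SO(3) sends R and -R to the same matrix (trace \frac{333971}{142129} here), so the stated sign of the \gamma_{23} coefficient is what selects one sheet.


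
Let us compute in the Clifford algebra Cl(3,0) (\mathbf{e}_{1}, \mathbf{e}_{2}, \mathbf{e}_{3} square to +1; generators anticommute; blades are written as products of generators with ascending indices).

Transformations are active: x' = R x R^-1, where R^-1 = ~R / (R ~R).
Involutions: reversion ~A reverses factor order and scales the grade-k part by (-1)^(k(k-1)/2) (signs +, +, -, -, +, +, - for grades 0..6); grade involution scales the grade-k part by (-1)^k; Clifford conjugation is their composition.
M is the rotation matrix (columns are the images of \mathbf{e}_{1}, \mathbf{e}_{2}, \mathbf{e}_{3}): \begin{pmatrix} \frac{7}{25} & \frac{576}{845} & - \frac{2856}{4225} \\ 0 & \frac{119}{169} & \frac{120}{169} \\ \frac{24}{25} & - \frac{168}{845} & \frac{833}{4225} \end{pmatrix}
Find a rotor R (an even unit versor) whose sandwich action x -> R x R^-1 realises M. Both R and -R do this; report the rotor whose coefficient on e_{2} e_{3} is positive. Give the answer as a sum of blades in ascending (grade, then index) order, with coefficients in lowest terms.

Method: write R = a + b12*e_{1} e_{2} + b13*e_{1} e_{3} + b23*e_{2} e_{3} with a^2 + b12^2 + b13^2 + b23^2 = 1 (so R^-1 = ~R). Expanding the columns R e_j ~R gives tr M = 4a^2 - 1 and, from the antisymmetric part, M21 - M12 = -4a*b12, M13 - M31 = 4a*b13, M32 - M23 = -4a*b23.
Here tr M = \frac{4991}{4225}, so a^2 = (1 + tr M)/4 = \frac{2304}{4225} and a = ±\frac{48}{65}. Taking a = \frac{48}{65}: M21 - M12 = -\frac{576}{845}, M13 - M31 = -\frac{6912}{4225}, M32 - M23 = -\frac{768}{845}, giving b12 = \frac{3}{13}, b13 = -\frac{36}{65}, b23 = \frac{4}{13}, i.e. R = \frac{48}{65} + \frac{3}{13} e_{1} e_{2} - \frac{36}{65} e_{1} e_{3} + \frac{4}{13} e_{2} e_{3}.
Its e_{2} e_{3} coefficient is already positive.
Answer: \frac{48}{65} + \frac{3}{13} e_{1} e_{2} - \frac{36}{65} e_{1} e_{3} + \frac{4}{13} e_{2} e_{3}. Note: both R and -R realise this M (trace \frac{4991}{4225}); the covering map identifies them, and the e_{2} e_{3}-coefficient sign is the tie-breaker.


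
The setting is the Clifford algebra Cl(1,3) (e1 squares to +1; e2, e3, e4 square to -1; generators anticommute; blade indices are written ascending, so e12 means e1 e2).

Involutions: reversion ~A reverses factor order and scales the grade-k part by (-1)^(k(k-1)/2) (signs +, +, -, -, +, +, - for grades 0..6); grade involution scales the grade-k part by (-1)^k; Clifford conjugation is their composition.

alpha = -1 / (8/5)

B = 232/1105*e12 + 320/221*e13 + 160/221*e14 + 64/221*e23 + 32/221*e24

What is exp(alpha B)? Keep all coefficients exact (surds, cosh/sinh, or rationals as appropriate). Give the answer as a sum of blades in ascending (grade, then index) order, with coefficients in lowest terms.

B^2 term by term: the squares give (232/1105)^2*(e12)^2 + (320/221)^2*(e13)^2 + (160/221)^2*(e14)^2 + (64/221)^2*(e23)^2 + (32/221)^2*(e24)^2 = 53824/1221025*(+1) + 102400/48841*(+1) + 25600/48841*(+1) + 4096/48841*(-1) + 1024/48841*(-1) = 64/25 (each basis 2-blade squares to minus the product of its generators' squares); cross terms between blades sharing an index anticommute and cancel; the commuting (index-disjoint) pairs give grade-4 terms 2*c*c'*(blade product), which cancel blade by blade — e1234: -20480/48841 + 20480/48841 = 0 — confirming B is simple. So B^2 = 64/25.
B^2 = 64/25 — since the square is positive, the closed form is hyperbolic: l = 8/5, alpha*l = -1, so exp(alpha B) = cosh(-1) + (sinh(-1)/(8/5))*B = cosh(1) + (-5*sinh(1)/8)*B.
Answer: cosh(1) - 29*sinh(1)/221*e12 - 200*sinh(1)/221*e13 - 100*sinh(1)/221*e14 - 40*sinh(1)/221*e23 - 20*sinh(1)/221*e24


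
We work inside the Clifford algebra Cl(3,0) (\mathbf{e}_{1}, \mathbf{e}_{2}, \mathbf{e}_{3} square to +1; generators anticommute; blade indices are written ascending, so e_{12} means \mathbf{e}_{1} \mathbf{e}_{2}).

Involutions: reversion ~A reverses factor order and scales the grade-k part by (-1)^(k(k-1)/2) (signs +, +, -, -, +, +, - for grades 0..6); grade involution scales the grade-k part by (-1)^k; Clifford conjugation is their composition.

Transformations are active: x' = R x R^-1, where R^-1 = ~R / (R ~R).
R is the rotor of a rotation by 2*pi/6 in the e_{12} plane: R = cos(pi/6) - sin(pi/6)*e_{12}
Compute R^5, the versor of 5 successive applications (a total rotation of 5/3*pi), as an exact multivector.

The rotor phase is half the rotation angle and phases add under composition, so 5 steps in the e_{12} plane accumulate phase 5*(pi/6) = \frac{5 \pi}{6}: R^5 = cos(\frac{5 \pi}{6}) - sin(\frac{5 \pi}{6})*e_{12}.
cos(\frac{5 \pi}{6}) = - \frac{\sqrt{3}}{2} and sin(\frac{5 \pi}{6}) = \frac{1}{2}, so R^5 = - \frac{\sqrt{3}}{2} - \frac{1}{2} e_{12}. The net rotation is 5/3*pi; the rotor keeps the half-angle phase exactly.
Answer: - \frac{\sqrt{3}}{2} - \frac{1}{2} e_{12}


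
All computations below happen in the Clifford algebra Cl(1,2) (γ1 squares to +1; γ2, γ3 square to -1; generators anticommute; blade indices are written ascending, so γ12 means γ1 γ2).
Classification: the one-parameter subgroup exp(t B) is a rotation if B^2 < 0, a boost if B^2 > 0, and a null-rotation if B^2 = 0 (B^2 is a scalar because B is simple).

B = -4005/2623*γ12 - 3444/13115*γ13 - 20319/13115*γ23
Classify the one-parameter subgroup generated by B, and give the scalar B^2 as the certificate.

B^2 term by term: the squares give (-4005/2623)^2*(γ12)^2 + (-3444/13115)^2*(γ13)^2 + (-20319/13115)^2*(γ23)^2 = 16040025/6880129*(+1) + 11861136/172003225*(+1) + 412861761/172003225*(-1) = 0 (each basis 2-blade squares to minus the product of its generators' squares); cross terms between blades sharing an index anticommute and cancel. So B^2 = 0.
Answer: null-rotation, certificate B^2 = 0. B^2 = 0 is basis-independent, so its sign is the whole story.


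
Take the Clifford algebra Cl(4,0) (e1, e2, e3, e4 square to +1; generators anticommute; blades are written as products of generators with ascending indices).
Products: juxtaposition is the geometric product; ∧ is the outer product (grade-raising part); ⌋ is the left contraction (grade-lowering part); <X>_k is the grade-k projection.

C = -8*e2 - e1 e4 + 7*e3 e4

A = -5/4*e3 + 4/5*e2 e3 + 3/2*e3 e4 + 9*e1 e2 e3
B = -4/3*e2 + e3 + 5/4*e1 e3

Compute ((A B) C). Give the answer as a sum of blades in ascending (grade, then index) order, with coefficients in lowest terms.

step 1: -5/4 + 25/16*e1 + 241/20*e2 + 16/15*e3 - 3/2*e4 + 10*e1 e2 + 12*e1 e3 - 15/8*e1 e4 - 5/3*e2 e3 - 2*e2 e3 e4
step 2: -3931/40 - 163/2*e1 + 24*e2 - 17/6*e3 + 1417/240*e4 - 25/2*e1 e2 + 105/8*e1 e3 + 341/4*e1 e4 + 128/15*e2 e3 - 41/3*e2 e4 + 77/4*e3 e4 + 94*e1 e2 e3 - 59/20*e1 e2 e4 + 2881/240*e1 e3 e4 + 1687/20*e2 e3 e4 + 215/3*e1 e2 e3 e4
Answer: -3931/40 - 163/2*e1 + 24*e2 - 17/6*e3 + 1417/240*e4 - 25/2*e1 e2 + 105/8*e1 e3 + 341/4*e1 e4 + 128/15*e2 e3 - 41/3*e2 e4 + 77/4*e3 e4 + 94*e1 e2 e3 - 59/20*e1 e2 e4 + 2881/240*e1 e3 e4 + 1687/20*e2 e3 e4 + 215/3*e1 e2 e3 e4


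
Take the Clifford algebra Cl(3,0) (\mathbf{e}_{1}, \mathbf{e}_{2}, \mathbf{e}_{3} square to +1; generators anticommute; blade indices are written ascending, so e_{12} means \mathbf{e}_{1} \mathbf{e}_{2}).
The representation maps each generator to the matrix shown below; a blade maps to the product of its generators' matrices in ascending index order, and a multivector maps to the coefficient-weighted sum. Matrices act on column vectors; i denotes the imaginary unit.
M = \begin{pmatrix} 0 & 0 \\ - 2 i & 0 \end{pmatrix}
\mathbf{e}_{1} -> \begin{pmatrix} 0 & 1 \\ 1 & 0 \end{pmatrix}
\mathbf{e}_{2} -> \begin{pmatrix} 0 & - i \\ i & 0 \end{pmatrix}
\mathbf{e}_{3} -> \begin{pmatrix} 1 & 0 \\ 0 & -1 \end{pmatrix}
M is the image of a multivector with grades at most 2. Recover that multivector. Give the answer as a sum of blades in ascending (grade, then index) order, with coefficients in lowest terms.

Method: 1, rho(e_{1}), rho(e_{2}), rho(e_{3}) form a trace-orthogonal basis of the 2x2 complex matrices (tr(X Y) = 2 if X = Y, else 0), so M = m0*1 + m1*rho(e_{1}) + m2*rho(e_{2}) + m3*rho(e_{3}) with m0 = tr(M)/2 = 0, m1 = tr(M rho(e_{1}))/2 = - i, m2 = tr(M rho(e_{2}))/2 = -1, m3 = tr(M rho(e_{3}))/2 = 0.
Multiplying table entries, the bivector images are rho(e_{12}) = i*rho(e_{3}), rho(e_{13}) = -i*rho(e_{2}), rho(e_{23}) = i*rho(e_{1}); with real blade coefficients the real parts of m0..m3 are the coefficients of 1, e_{1}, e_{2}, e_{3} and the imaginary parts give the bivectors (e_{23}: Im m1, e_{13}: -Im m2, e_{12}: Im m3).
Answer: -e_{2} - e_{23}


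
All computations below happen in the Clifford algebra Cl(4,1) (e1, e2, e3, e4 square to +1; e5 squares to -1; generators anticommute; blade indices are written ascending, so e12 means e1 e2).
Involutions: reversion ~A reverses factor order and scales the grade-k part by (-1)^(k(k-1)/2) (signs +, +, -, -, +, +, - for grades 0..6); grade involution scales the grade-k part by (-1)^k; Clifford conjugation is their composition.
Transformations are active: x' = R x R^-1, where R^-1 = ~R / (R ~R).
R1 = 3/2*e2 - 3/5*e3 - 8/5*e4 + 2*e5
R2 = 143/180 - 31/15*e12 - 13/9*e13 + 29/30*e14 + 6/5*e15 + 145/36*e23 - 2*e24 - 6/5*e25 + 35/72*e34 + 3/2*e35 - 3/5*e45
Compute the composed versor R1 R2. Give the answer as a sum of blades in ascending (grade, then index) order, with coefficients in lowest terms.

Distribute over the terms of R1 (each basis-blade product reordered to ascending indices, repeated generators contracted through their squares):
(3/2*e2) R2 = 31/10*e1 + 143/120*e2 + 145/24*e3 - 3*e4 - 9/5*e5 + 13/6*e123 - 29/20*e124 - 9/5*e125 + 35/48*e234 + 9/4*e235 - 9/10*e245
(-3/5*e3) R2 = -13/15*e1 + 29/12*e2 - 143/300*e3 - 7/24*e4 - 9/10*e5 + 31/25*e123 + 29/50*e134 + 18/25*e135 - 6/5*e234 - 18/25*e235 + 9/25*e345
(-8/5*e4) R2 = 116/75*e1 - 16/5*e2 + 7/9*e3 - 286/225*e4 + 24/25*e5 + 248/75*e124 + 104/45*e134 + 48/25*e145 - 58/9*e234 - 48/25*e245 + 12/5*e345
(2*e5) R2 = 12/5*e1 - 12/5*e2 + 3*e3 - 6/5*e4 + 143/90*e5 - 62/15*e125 - 26/9*e135 + 29/15*e145 + 145/18*e235 - 4*e245 + 35/36*e345
Summing the partial products and collecting blades:
Answer: 309/50*e1 - 239/120*e2 + 16817/1800*e3 - 10373/1800*e4 - 34/225*e5 + 511/150*e123 + 557/300*e124 - 89/15*e125 + 1301/450*e134 - 488/225*e135 + 289/75*e145 - 4979/720*e234 + 8627/900*e235 - 341/50*e245 + 3359/900*e345


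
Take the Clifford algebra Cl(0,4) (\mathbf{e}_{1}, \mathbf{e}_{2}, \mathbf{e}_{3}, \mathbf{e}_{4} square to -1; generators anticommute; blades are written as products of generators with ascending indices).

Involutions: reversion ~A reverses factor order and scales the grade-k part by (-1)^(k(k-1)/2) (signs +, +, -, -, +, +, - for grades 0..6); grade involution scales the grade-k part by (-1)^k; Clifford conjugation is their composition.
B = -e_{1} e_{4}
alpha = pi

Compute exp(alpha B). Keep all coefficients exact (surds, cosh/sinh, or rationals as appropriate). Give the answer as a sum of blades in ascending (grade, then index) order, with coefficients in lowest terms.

B^2 = (-1)^2*(e_{1} e_{4})^2 = 1*(-1) = -1 (a basis 2-blade squares to minus the product of its generators' squares).
B^2 = -1 — circular case — the even/odd split gives cos and sin: l = 1, alpha*l = \pi, so exp(alpha B) = cos(\pi) + (sin(\pi)/1)*B = -1 + (0)*B.
Answer: -1


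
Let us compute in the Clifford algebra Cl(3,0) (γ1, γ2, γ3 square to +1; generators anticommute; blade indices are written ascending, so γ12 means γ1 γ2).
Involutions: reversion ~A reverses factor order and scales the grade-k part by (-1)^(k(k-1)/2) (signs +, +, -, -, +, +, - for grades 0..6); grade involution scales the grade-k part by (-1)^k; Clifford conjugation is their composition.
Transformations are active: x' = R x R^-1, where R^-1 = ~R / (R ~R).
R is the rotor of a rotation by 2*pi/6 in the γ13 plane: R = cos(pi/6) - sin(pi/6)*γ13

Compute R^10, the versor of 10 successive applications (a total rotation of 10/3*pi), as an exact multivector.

Rotor phase runs at HALF the rotation angle; powers of one rotor simply add phase, so after 10 steps in γ13 the phase is 10*pi/6 = 5*pi/3 and R^10 = cos(5*pi/3) - sin(5*pi/3)*γ13.
cos(5*pi/3) = 1/2 and sin(5*pi/3) = -sqrt(3)/2, so R^10 = 1/2 + sqrt(3)/2*γ13. The net rotation is 4/3*pi (after discarding 1 full turn, each of which contributes a factor -1 to the rotor); the rotor keeps the half-angle phase exactly.
Answer: 1/2 + sqrt(3)/2*γ13


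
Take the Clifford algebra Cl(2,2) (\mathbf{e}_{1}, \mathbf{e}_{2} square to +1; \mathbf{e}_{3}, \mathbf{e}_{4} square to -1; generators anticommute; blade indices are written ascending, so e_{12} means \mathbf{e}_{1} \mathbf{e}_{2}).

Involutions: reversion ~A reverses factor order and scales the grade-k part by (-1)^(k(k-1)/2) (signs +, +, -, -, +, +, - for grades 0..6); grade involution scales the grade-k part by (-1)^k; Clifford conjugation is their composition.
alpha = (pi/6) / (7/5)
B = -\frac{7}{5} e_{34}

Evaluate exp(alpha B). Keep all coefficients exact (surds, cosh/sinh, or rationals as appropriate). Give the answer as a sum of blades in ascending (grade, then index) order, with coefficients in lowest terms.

B^2 = (-\frac{7}{5})^2*(e_{34})^2 = \frac{49}{25}*(-1) = -\frac{49}{25} (a basis 2-blade squares to minus the product of its generators' squares).
B^2 = -\frac{49}{25} — circular case — the even/odd split gives cos and sin: l = \frac{7}{5}, alpha*l = \frac{\pi}{6}, so exp(alpha B) = cos(\frac{\pi}{6}) + (sin(\frac{\pi}{6})/(\frac{7}{5}))*B = \frac{\sqrt{3}}{2} + (\frac{5}{14})*B.
Answer: \frac{\sqrt{3}}{2} - \frac{1}{2} e_{34}


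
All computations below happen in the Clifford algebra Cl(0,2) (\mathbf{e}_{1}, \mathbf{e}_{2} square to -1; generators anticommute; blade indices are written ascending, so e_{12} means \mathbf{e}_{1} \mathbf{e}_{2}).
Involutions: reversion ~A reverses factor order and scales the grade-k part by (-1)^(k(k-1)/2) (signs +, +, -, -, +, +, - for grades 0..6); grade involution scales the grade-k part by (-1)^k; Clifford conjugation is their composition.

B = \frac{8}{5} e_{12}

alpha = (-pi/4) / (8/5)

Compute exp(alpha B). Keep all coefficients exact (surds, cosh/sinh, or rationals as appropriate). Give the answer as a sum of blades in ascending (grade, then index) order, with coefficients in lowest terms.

B^2 = (\frac{8}{5})^2*(e_{12})^2 = \frac{64}{25}*(-1) = -\frac{64}{25} (a basis 2-blade squares to minus the product of its generators' squares).
B^2 = -\frac{64}{25} — circular case — the even/odd split gives cos and sin: l = \frac{8}{5}, alpha*l = - \frac{\pi}{4}, so exp(alpha B) = cos(- \frac{\pi}{4}) + (sin(- \frac{\pi}{4})/(\frac{8}{5}))*B = \frac{\sqrt{2}}{2} + (- \frac{5 \sqrt{2}}{16})*B.
Answer: \frac{\sqrt{2}}{2} - \frac{\sqrt{2}}{2} e_{12}


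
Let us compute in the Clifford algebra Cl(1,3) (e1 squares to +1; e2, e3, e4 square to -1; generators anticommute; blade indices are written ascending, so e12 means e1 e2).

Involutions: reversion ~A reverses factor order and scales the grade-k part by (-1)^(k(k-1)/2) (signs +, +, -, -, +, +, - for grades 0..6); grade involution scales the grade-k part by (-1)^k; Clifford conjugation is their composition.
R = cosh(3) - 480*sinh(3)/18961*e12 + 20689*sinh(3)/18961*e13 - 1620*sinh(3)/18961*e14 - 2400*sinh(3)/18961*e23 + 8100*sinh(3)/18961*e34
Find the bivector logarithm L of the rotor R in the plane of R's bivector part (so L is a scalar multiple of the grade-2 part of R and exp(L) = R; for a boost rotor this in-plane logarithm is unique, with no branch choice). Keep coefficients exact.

The scalar part of R is cosh(3), which determines |rapidity| via cosh; the sign lives in the bivector part, and pairing them (bivector part over sinh of the rapidity = the plane) gives the unique in-plane L = rapidity * plane.
Concretely: cosh(rapidity) = cosh(3) gives rapidity = ±3, and since rapidity/sinh(rapidity) is even the sign is immaterial: L = (rapidity/sinh(rapidity)) * <R>_2 = (3/sinh(3)) * <R>_2.
Answer: -1440/18961*e12 + 62067/18961*e13 - 4860/18961*e14 - 7200/18961*e23 + 24300/18961*e34


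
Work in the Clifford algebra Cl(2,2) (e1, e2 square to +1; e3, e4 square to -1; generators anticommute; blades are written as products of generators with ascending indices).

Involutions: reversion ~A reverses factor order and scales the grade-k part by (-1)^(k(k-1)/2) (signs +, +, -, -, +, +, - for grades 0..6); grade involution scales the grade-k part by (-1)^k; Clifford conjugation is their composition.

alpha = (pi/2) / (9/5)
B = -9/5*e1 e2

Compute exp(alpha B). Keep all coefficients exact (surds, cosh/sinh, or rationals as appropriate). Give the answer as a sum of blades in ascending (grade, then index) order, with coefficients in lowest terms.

B^2 = (-9/5)^2*(e1 e2)^2 = 81/25*(-1) = -81/25 (a basis 2-blade squares to minus the product of its generators' squares).
B^2 = -81/25 — since the square is negative, the closed form is circular: l = 9/5, alpha*l = pi/2, so exp(alpha B) = cos(pi/2) + (sin(pi/2)/(9/5))*B = 0 + (5/9)*B.
Answer: -e1 e2


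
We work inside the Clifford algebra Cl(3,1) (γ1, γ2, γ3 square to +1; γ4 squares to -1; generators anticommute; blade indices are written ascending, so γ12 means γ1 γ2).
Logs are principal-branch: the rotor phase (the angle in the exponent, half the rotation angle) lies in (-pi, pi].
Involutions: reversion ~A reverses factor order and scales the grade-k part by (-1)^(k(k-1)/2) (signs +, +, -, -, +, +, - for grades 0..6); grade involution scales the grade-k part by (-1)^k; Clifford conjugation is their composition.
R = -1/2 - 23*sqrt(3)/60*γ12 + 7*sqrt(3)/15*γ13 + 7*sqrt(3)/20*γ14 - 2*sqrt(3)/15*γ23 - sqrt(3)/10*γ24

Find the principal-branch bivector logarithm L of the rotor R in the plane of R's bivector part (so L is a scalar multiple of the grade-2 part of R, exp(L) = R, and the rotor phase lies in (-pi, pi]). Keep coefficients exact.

The scalar part of R is -1/2, and that scalar determines the rotor phase on the principal branch; recovering the unit plane as bivector-part over sine of the phase gives L = phase * plane.
Concretely: cos(phase) = -1/2 gives phase = ±2*pi/3, and since phase/sin(phase) is even the sign is immaterial: L = (phase/sin(phase)) * <R>_2 = (4*sqrt(3)*pi/9) * <R>_2.
Answer: -23*pi/45*γ12 + 28*pi/45*γ13 + 7*pi/15*γ14 - 8*pi/45*γ23 - 2*pi/15*γ24


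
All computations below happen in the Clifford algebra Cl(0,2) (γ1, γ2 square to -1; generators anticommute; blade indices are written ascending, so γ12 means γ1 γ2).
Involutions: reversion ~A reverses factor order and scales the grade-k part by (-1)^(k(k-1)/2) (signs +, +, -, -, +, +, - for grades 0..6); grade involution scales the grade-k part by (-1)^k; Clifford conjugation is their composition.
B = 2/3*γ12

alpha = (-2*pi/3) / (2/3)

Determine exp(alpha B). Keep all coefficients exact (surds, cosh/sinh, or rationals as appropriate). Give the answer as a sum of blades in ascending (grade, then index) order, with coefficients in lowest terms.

B^2 = (2/3)^2*(γ12)^2 = 4/9*(-1) = -4/9 (a basis 2-blade squares to minus the product of its generators' squares).
B^2 = -4/9 — circular case — the even/odd split gives cos and sin: l = 2/3, alpha*l = -2*pi/3, so exp(alpha B) = cos(-2*pi/3) + (sin(-2*pi/3)/(2/3))*B = -1/2 + (-3*sqrt(3)/4)*B.
Answer: -1/2 - sqrt(3)/2*γ12


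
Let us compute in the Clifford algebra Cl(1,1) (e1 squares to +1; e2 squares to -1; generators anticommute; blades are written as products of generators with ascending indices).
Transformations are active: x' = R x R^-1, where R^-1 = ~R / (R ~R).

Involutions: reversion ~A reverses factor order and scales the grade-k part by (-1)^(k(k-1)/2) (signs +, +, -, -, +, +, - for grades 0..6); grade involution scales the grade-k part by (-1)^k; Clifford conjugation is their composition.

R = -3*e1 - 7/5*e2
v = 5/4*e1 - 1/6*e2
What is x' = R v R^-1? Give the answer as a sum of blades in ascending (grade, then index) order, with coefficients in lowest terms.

~R = -3*e1 - 7/5*e2, and R ~R = 176/25, so R^-1 = ~R / (176/25).
R v = -239/60 + 9/4*e1 e2
Answer: 755/352*e1 + 1849/1056*e2


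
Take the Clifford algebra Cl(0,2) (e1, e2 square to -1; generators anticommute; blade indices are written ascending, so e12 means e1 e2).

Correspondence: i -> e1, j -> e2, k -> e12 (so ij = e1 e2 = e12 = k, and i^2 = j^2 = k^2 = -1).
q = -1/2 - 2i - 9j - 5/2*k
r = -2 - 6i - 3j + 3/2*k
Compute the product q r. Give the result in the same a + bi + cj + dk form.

In blades: q = -1/2 - 2*e1 - 9*e2 - 5/2*e12, r = -2 - 6*e1 - 3*e2 + 3/2*e12.
Distribute q over r term by term (generator squares from the signature, products reordered to ascending indices): (-1/2)*r = 1 + 3*e1 + 3/2*e2 - 3/4*e12; (-2*e1)*r = -12 + 4*e1 + 3*e2 + 6*e12; (-9*e2)*r = -27 - 27/2*e1 + 18*e2 - 54*e12; (-5/2*e12)*r = 15/4 - 15/2*e1 + 15*e2 + 5*e12.
Sum: -137/4 - 14*e1 + 75/2*e2 - 175/4*e12; translating back through the correspondence:
Answer: -137/4 - 14i + 75/2*j - 175/4*k


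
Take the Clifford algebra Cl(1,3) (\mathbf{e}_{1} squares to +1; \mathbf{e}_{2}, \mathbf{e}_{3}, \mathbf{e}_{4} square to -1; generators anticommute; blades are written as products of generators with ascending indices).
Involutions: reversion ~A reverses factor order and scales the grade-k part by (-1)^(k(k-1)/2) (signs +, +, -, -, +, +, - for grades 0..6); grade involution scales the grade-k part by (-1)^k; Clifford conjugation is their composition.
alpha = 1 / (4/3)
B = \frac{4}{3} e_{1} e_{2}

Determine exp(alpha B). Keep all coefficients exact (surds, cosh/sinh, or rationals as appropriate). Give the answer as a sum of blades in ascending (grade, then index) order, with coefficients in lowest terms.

B^2 = (\frac{4}{3})^2*(e_{1} e_{2})^2 = \frac{16}{9}*(+1) = \frac{16}{9} (a basis 2-blade squares to minus the product of its generators' squares).
B^2 = \frac{16}{9} — a positive square means the series sums to a boost: l = \frac{4}{3}, alpha*l = 1, so exp(alpha B) = cosh(1) + (sinh(1)/(\frac{4}{3}))*B = \cosh{\left(1 \right)} + (\frac{3 \sinh{\left(1 \right)}}{4})*B.
Answer: \cosh{\left(1 \right)} + \sinh{\left(1 \right)} e_{1} e_{2}


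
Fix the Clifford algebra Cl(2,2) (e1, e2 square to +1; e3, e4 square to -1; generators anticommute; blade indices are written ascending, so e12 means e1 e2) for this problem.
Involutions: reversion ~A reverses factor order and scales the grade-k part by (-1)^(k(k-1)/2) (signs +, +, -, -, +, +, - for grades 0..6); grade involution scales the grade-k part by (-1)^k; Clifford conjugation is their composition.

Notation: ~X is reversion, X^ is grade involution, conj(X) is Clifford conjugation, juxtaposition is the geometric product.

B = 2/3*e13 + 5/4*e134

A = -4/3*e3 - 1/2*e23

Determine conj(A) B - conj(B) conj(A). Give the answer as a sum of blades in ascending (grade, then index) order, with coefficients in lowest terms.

first term: 8/9*e1 - 1/3*e12 + 5/3*e14 - 5/8*e124
second term: 8/9*e1 - 1/3*e12 + 5/3*e14 + 5/8*e124
Answer: -5/4*e124


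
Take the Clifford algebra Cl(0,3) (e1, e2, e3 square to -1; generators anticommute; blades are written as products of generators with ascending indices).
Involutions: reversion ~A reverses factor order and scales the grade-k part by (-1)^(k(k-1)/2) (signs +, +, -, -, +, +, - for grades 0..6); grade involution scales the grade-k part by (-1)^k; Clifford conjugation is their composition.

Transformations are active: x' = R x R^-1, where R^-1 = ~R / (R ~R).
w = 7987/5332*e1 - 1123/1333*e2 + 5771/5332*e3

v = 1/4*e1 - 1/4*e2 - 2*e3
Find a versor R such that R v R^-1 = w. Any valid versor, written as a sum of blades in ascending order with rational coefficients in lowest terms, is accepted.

A norm check does it: q(v) = q(w) = -33/8, hence R = v + w = 2330/1333*e1 - 5825/5332*e2 - 4893/5332*e3 realises the map — parallel part kept, (v - w)/2 negated, v carried to w.
Answer: 2330/1333*e1 - 5825/5332*e2 - 4893/5332*e3


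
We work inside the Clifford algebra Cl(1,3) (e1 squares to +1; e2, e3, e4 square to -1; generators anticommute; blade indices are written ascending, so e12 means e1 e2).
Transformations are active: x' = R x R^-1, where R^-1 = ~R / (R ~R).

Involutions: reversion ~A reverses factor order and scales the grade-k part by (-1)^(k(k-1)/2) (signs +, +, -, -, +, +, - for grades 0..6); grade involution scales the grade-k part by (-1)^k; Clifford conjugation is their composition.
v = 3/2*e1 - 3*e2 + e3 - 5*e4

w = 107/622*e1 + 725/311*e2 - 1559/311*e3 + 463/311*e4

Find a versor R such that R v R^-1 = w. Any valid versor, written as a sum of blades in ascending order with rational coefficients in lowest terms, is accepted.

The midline construction: v and w both square to -131/4, so reflecting in their sum 520/311*e1 - 208/311*e2 - 1248/311*e3 - 1092/311*e4 exchanges them.
Answer: 520/311*e1 - 208/311*e2 - 1248/311*e3 - 1092/311*e4


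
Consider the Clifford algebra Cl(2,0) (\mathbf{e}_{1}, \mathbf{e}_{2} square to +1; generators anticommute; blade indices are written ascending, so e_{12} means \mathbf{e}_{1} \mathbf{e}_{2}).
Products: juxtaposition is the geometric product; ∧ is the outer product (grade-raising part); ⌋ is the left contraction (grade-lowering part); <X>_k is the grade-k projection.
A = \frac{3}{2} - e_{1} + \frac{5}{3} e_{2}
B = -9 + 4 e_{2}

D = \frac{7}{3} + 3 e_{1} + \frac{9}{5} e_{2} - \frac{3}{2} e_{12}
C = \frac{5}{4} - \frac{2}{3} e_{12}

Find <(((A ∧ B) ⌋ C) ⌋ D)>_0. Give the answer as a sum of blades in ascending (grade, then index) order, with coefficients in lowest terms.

step 1: -\frac{27}{2} + 9 e_{1} - 9 e_{2} - 4 e_{12}
step 2: -\frac{469}{24} - 6 e_{1} - 6 e_{2} + 9 e_{12}
step 3: -\frac{21923}{360} - \frac{541}{8} e_{1} - \frac{1047}{40} e_{2} + \frac{469}{16} e_{12}
step 4: -\frac{21923}{360}
Answer: -\frac{21923}{360}
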